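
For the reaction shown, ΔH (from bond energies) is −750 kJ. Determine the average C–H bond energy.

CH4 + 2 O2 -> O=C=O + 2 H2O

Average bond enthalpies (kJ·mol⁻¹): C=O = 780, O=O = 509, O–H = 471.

Let D be the C–H bond energy.
Σ(broken) = 4×D + 2×509 = 1018 + 4D
Σ(formed) = 2×780 + 4×471 = 3444
ΔH = Σ(broken) − Σ(formed) = (1018 + 4D) − (3444) = −2426 + 4D
Setting this equal to −750 kJ gives 4D = 1676, so D = 419 kJ/mol.

D(C–H) ≈ 419 kJ/mol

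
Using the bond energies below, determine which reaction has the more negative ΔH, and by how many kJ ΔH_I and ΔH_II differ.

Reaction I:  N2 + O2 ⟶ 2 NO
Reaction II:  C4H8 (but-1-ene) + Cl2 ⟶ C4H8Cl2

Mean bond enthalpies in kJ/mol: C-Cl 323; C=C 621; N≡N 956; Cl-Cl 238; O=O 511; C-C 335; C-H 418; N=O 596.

Reaction II, by 397 kJ

Reaction I:
  Bonds broken (reactants):
    N≡N: 1 × 956 = 956
    O=O: 1 × 511 = 511
    Σ(broken) = 1467 kJ
  Bonds formed (products):
    N=O: 2 × 596 = 1192
    Σ(formed) = 1192 kJ
  ΔH_I = 1467 − 1192 = +275 kJ
Reaction II:
  Bonds broken (reactants):
    C-C: 2 × 335 = 670
    C-H: 8 × 418 = 3344
    C=C: 1 × 621 = 621
    Cl-Cl: 1 × 238 = 238
    Σ(broken) = 4873 kJ
  Bonds formed (products):
    C-C: 3 × 335 = 1005
    C-Cl: 2 × 323 = 646
    C-H: 8 × 418 = 3344
    Σ(formed) = 4995 kJ
  ΔH_II = 4873 − 4995 = −122 kJ
ΔH_I − ΔH_II = +397 kJ, so reaction II has the more negative ΔH; |ΔH_I − ΔH_II| = 397 kJ.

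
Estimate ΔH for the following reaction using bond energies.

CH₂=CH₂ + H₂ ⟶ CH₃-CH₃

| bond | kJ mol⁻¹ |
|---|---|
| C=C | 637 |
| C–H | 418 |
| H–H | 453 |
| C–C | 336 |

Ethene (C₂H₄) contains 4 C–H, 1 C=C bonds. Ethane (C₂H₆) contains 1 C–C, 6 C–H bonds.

Bonds broken (reactants):
  C–H: 4 × 418 = 1672
  C=C: 1 × 637 = 637
  H–H: 1 × 453 = 453
  Σ(broken) = 2762 kJ
Bonds formed (products):
  C–C: 1 × 336 = 336
  C–H: 6 × 418 = 2508
  Σ(formed) = 2844 kJ
ΔH = Σ(broken) − Σ(formed) = 2762 − 2844 = −82 kJ

ΔH ≈ −82 kJ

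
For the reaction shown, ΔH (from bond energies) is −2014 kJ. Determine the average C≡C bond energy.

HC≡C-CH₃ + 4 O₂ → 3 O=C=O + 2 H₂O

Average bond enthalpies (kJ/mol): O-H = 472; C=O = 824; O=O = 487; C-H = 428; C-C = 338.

D(C≡C) ≈ 820 kJ/mol

Let D be the C≡C bond energy.
Σ(broken) = 1×D + 1×338 + 4×428 + 4×487 = 3998 + D
Σ(formed) = 6×824 + 4×472 = 6832
ΔH = Σ(broken) − Σ(formed) = (3998 + D) − (6832) = −2834 + D
Setting this equal to −2014 kJ gives D = 820 kJ/mol.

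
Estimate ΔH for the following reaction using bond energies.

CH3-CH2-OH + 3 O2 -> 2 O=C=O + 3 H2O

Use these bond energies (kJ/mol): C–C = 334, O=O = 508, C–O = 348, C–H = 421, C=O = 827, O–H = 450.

ΔH ≈ −1247 kJ

Bonds broken (reactants):
  C–C: 1 × 334 = 334
  C–H: 5 × 421 = 2105
  C–O: 1 × 348 = 348
  O–H: 1 × 450 = 450
  O=O: 3 × 508 = 1524
  Σ(broken) = 4761 kJ
Bonds formed (products):
  C=O: 4 × 827 = 3308
  O–H: 6 × 450 = 2700
  Σ(formed) = 6008 kJ
ΔH = Σ(broken) − Σ(formed) = 4761 − 6008 = −1247 kJ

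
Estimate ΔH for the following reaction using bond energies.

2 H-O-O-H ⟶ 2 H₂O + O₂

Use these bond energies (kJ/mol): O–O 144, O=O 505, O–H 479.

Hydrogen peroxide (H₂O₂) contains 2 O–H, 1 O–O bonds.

ΔH ≈ −217 kJ

Bonds broken (reactants):
  O–H: 4 × 479 = 1916
  O–O: 2 × 144 = 288
  Σ(broken) = 2204 kJ
Bonds formed (products):
  O–H: 4 × 479 = 1916
  O=O: 1 × 505 = 505
  Σ(formed) = 2421 kJ
ΔH = Σ(broken) − Σ(formed) = 2204 − 2421 = −217 kJ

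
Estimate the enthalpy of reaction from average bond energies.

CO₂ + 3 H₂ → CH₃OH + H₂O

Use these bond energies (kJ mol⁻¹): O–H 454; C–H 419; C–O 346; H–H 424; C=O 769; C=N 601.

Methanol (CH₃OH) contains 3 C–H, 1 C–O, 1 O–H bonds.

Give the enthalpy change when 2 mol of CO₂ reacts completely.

Bonds broken (reactants):
  C=O: 2 × 769 = 1538
  H–H: 3 × 424 = 1272
  Σ(broken) = 2810 kJ
Bonds formed (products):
  C–H: 3 × 419 = 1257
  C–O: 1 × 346 = 346
  O–H: 3 × 454 = 1362
  Σ(formed) = 2965 kJ
ΔH = Σ(broken) − Σ(formed) = 2810 − 2965 = −155 kJ
For 2× the reaction as written: 2 × (−155) = −310 kJ

ΔH = −310 kJ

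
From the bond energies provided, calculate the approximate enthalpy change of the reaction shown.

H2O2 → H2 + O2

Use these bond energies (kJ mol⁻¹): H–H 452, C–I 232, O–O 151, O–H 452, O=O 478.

ΔH ≈ +125 kJ

Bonds broken (reactants):
  O–H: 2 × 452 = 904
  O–O: 1 × 151 = 151
  Σ(broken) = 1055 kJ
Bonds formed (products):
  H–H: 1 × 452 = 452
  O=O: 1 × 478 = 478
  Σ(formed) = 930 kJ
ΔH = Σ(broken) − Σ(formed) = 1055 − 930 = +125 kJ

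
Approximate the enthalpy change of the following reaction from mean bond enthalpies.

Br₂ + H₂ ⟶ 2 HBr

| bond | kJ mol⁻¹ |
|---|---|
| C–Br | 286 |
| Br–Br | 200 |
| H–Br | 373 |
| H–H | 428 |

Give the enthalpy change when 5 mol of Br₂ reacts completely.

ΔH = −590 kJ

Bonds broken (reactants):
  Br–Br: 1 × 200 = 200
  H–H: 1 × 428 = 428
  Σ(broken) = 628 kJ
Bonds formed (products):
  H–Br: 2 × 373 = 746
  Σ(formed) = 746 kJ
ΔH = Σ(broken) − Σ(formed) = 628 − 746 = −118 kJ
For 5× the reaction as written: 5 × (−118) = −590 kJ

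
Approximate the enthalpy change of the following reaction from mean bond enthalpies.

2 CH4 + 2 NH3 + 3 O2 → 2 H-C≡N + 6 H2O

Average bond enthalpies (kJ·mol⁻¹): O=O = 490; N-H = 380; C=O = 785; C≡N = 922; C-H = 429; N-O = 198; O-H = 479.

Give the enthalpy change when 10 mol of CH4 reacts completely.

ΔH = −6340 kJ

Bonds broken (reactants):
  C-H: 8 × 429 = 3432
  N-H: 6 × 380 = 2280
  O=O: 3 × 490 = 1470
  Σ(broken) = 7182 kJ
Bonds formed (products):
  C≡N: 2 × 922 = 1844
  C-H: 2 × 429 = 858
  O-H: 12 × 479 = 5748
  Σ(formed) = 8450 kJ
ΔH = Σ(broken) − Σ(formed) = 7182 − 8450 = −1268 kJ
For 5× the reaction as written: 5 × (−1268) = −6340 kJ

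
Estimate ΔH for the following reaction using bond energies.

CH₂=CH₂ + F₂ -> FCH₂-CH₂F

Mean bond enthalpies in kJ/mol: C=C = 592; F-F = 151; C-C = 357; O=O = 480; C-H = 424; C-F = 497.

ΔH ≈ −608 kJ

Bonds broken (reactants):
  C-H: 4 × 424 = 1696
  C=C: 1 × 592 = 592
  F-F: 1 × 151 = 151
  Σ(broken) = 2439 kJ
Bonds formed (products):
  C-C: 1 × 357 = 357
  C-F: 2 × 497 = 994
  C-H: 4 × 424 = 1696
  Σ(formed) = 3047 kJ
ΔH = Σ(broken) − Σ(formed) = 2439 − 3047 = −608 kJ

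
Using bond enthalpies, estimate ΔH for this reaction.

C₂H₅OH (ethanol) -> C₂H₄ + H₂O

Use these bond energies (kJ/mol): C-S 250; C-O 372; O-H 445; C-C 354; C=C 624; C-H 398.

Bonds broken (reactants):
  C-C: 1 × 354 = 354
  C-H: 5 × 398 = 1990
  C-O: 1 × 372 = 372
  O-H: 1 × 445 = 445
  Σ(broken) = 3161 kJ
Bonds formed (products):
  C-H: 4 × 398 = 1592
  C=C: 1 × 624 = 624
  O-H: 2 × 445 = 890
  Σ(formed) = 3106 kJ
ΔH = Σ(broken) − Σ(formed) = 3161 − 3106 = +55 kJ

ΔH ≈ +55 kJ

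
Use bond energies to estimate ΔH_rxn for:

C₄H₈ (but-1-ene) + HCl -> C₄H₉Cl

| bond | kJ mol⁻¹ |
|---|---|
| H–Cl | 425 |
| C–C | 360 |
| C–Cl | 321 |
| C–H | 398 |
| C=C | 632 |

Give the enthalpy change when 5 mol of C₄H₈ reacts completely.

ΔH = −110 kJ

Bonds broken (reactants):
  C–C: 2 × 360 = 720
  C–H: 8 × 398 = 3184
  C=C: 1 × 632 = 632
  H–Cl: 1 × 425 = 425
  Σ(broken) = 4961 kJ
Bonds formed (products):
  C–C: 3 × 360 = 1080
  C–Cl: 1 × 321 = 321
  C–H: 9 × 398 = 3582
  Σ(formed) = 4983 kJ
ΔH = Σ(broken) − Σ(formed) = 4961 − 4983 = −22 kJ
For 5× the reaction as written: 5 × (−22) = −110 kJ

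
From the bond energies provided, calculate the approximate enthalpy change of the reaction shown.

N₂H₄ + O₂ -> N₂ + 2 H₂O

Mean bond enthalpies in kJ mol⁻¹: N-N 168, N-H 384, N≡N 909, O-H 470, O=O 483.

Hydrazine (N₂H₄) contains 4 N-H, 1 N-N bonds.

ΔH ≈ −602 kJ

Bonds broken (reactants):
  N-H: 4 × 384 = 1536
  N-N: 1 × 168 = 168
  O=O: 1 × 483 = 483
  Σ(broken) = 2187 kJ
Bonds formed (products):
  N≡N: 1 × 909 = 909
  O-H: 4 × 470 = 1880
  Σ(formed) = 2789 kJ
ΔH = Σ(broken) − Σ(formed) = 2187 − 2789 = −602 kJ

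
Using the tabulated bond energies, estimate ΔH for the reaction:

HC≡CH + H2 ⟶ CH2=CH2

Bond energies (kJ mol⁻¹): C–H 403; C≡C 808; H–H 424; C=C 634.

ΔH ≈ −208 kJ

Bonds broken (reactants):
  C≡C: 1 × 808 = 808
  C–H: 2 × 403 = 806
  H–H: 1 × 424 = 424
  Σ(broken) = 2038 kJ
Bonds formed (products):
  C–H: 4 × 403 = 1612
  C=C: 1 × 634 = 634
  Σ(formed) = 2246 kJ
ΔH = Σ(broken) − Σ(formed) = 2038 − 2246 = −208 kJ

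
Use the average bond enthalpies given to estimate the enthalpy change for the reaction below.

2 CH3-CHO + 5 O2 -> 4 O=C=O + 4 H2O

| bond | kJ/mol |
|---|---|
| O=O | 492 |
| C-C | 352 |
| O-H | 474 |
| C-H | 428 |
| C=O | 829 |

ΔH ≈ −2178 kJ

Bonds broken (reactants):
  C-C: 2 × 352 = 704
  C-H: 8 × 428 = 3424
  C=O: 2 × 829 = 1658
  O=O: 5 × 492 = 2460
  Σ(broken) = 8246 kJ
Bonds formed (products):
  C=O: 8 × 829 = 6632
  O-H: 8 × 474 = 3792
  Σ(formed) = 10424 kJ
ΔH = Σ(broken) − Σ(formed) = 8246 − 10424 = −2178 kJ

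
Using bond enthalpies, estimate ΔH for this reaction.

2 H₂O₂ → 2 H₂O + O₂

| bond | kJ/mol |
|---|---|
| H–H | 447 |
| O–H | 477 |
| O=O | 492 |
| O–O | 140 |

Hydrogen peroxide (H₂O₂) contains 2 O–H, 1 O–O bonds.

Bonds broken (reactants):
  O–H: 4 × 477 = 1908
  O–O: 2 × 140 = 280
  Σ(broken) = 2188 kJ
Bonds formed (products):
  O–H: 4 × 477 = 1908
  O=O: 1 × 492 = 492
  Σ(formed) = 2400 kJ
ΔH = Σ(broken) − Σ(formed) = 2188 − 2400 = −212 kJ

ΔH ≈ −212 kJ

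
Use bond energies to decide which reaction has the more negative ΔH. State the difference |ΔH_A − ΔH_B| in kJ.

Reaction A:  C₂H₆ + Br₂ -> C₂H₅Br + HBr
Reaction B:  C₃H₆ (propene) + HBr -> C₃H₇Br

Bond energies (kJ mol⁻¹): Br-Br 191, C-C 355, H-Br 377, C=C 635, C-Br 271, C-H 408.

Reaction A, by 27 kJ

Reaction A:
  Bonds broken (reactants):
    Br-Br: 1 × 191 = 191
    C-C: 1 × 355 = 355
    C-H: 6 × 408 = 2448
    Σ(broken) = 2994 kJ
  Bonds formed (products):
    C-Br: 1 × 271 = 271
    C-C: 1 × 355 = 355
    C-H: 5 × 408 = 2040
    H-Br: 1 × 377 = 377
    Σ(formed) = 3043 kJ
  ΔH_A = 2994 − 3043 = −49 kJ
Reaction B:
  Bonds broken (reactants):
    C-C: 1 × 355 = 355
    C-H: 6 × 408 = 2448
    C=C: 1 × 635 = 635
    H-Br: 1 × 377 = 377
    Σ(broken) = 3815 kJ
  Bonds formed (products):
    C-Br: 1 × 271 = 271
    C-C: 2 × 355 = 710
    C-H: 7 × 408 = 2856
    Σ(formed) = 3837 kJ
  ΔH_B = 3815 − 3837 = −22 kJ
ΔH_A − ΔH_B = −27 kJ, so reaction A has the more negative ΔH; |ΔH_A − ΔH_B| = 27 kJ.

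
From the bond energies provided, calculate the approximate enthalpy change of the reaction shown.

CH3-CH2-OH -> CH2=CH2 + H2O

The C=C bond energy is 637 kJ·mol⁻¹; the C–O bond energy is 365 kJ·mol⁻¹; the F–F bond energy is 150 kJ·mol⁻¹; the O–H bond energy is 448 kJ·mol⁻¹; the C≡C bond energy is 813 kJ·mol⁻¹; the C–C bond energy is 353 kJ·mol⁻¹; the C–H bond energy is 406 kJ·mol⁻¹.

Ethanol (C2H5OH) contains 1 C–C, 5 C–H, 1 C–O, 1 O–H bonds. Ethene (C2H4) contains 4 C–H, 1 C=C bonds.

ΔH ≈ +39 kJ

Bonds broken (reactants):
  C–C: 1 × 353 = 353
  C–H: 5 × 406 = 2030
  C–O: 1 × 365 = 365
  O–H: 1 × 448 = 448
  Σ(broken) = 3196 kJ
Bonds formed (products):
  C–H: 4 × 406 = 1624
  C=C: 1 × 637 = 637
  O–H: 2 × 448 = 896
  Σ(formed) = 3157 kJ
ΔH = Σ(broken) − Σ(formed) = 3196 − 3157 = +39 kJ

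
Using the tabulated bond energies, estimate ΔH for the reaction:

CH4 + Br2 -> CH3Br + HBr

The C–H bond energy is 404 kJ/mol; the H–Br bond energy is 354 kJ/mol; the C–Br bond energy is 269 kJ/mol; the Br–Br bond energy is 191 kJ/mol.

ΔH ≈ −28 kJ

Bonds broken (reactants):
  Br–Br: 1 × 191 = 191
  C–H: 4 × 404 = 1616
  Σ(broken) = 1807 kJ
Bonds formed (products):
  C–Br: 1 × 269 = 269
  C–H: 3 × 404 = 1212
  H–Br: 1 × 354 = 354
  Σ(formed) = 1835 kJ
ΔH = Σ(broken) − Σ(formed) = 1807 − 1835 = −28 kJ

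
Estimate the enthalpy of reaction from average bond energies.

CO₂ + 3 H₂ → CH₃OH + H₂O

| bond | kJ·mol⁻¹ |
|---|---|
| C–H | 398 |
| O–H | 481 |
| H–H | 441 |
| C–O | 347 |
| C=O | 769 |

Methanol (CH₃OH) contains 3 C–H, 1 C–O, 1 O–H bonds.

ΔH ≈ −123 kJ

Bonds broken (reactants):
  C=O: 2 × 769 = 1538
  H–H: 3 × 441 = 1323
  Σ(broken) = 2861 kJ
Bonds formed (products):
  C–H: 3 × 398 = 1194
  C–O: 1 × 347 = 347
  O–H: 3 × 481 = 1443
  Σ(formed) = 2984 kJ
ΔH = Σ(broken) − Σ(formed) = 2861 − 2984 = −123 kJ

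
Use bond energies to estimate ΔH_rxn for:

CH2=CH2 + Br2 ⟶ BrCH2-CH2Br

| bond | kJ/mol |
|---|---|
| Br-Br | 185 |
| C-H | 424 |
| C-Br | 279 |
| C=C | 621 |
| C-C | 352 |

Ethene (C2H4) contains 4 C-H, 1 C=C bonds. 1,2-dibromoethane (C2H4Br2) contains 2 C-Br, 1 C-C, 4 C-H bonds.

ΔH ≈ −104 kJ

Bonds broken (reactants):
  Br-Br: 1 × 185 = 185
  C-H: 4 × 424 = 1696
  C=C: 1 × 621 = 621
  Σ(broken) = 2502 kJ
Bonds formed (products):
  C-Br: 2 × 279 = 558
  C-C: 1 × 352 = 352
  C-H: 4 × 424 = 1696
  Σ(formed) = 2606 kJ
ΔH = Σ(broken) − Σ(formed) = 2502 − 2606 = −104 kJ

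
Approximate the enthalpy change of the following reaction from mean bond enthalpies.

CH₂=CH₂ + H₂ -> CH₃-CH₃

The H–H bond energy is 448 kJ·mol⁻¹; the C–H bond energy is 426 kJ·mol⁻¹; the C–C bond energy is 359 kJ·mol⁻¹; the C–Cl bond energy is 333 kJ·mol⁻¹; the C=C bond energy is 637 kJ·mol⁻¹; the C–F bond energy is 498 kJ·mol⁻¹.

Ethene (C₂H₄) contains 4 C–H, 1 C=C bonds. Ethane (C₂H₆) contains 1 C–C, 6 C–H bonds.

Bonds broken (reactants):
  C–H: 4 × 426 = 1704
  C=C: 1 × 637 = 637
  H–H: 1 × 448 = 448
  Σ(broken) = 2789 kJ
Bonds formed (products):
  C–C: 1 × 359 = 359
  C–H: 6 × 426 = 2556
  Σ(formed) = 2915 kJ
ΔH = Σ(broken) − Σ(formed) = 2789 − 2915 = −126 kJ

ΔH ≈ −126 kJ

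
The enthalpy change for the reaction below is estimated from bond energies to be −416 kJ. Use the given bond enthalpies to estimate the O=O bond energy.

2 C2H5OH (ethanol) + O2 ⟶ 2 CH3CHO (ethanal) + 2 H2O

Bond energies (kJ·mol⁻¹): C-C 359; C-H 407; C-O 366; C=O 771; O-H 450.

D(O=O) ≈ 480 kJ/mol

Let D be the O=O bond energy.
Σ(broken) = 2×359 + 10×407 + 2×366 + 2×450 + 1×D = 6420 + D
Σ(formed) = 2×359 + 8×407 + 2×771 + 4×450 = 7316
ΔH = Σ(broken) − Σ(formed) = (6420 + D) − (7316) = −896 + D
Setting this equal to −416 kJ gives D = 480 kJ/mol.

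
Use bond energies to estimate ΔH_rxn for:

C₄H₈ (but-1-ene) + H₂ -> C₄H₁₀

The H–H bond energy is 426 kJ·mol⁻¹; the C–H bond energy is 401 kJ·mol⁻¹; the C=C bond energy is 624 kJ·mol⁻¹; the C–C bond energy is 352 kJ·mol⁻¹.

Bonds broken (reactants):
  C–C: 2 × 352 = 704
  C–H: 8 × 401 = 3208
  C=C: 1 × 624 = 624
  H–H: 1 × 426 = 426
  Σ(broken) = 4962 kJ
Bonds formed (products):
  C–C: 3 × 352 = 1056
  C–H: 10 × 401 = 4010
  Σ(formed) = 5066 kJ
ΔH = Σ(broken) − Σ(formed) = 4962 − 5066 = −104 kJ

ΔH ≈ −104 kJ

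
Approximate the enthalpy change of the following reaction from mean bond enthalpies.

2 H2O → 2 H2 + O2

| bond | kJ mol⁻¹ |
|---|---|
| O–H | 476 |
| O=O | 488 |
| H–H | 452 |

ΔH ≈ +512 kJ

Bonds broken (reactants):
  O–H: 4 × 476 = 1904
  Σ(broken) = 1904 kJ
Bonds formed (products):
  H–H: 2 × 452 = 904
  O=O: 1 × 488 = 488
  Σ(formed) = 1392 kJ
ΔH = Σ(broken) − Σ(formed) = 1904 − 1392 = +512 kJ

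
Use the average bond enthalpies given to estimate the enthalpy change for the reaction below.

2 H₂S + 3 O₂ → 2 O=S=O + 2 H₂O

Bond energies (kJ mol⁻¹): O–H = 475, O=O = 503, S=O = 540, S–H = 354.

Bonds broken (reactants):
  O=O: 3 × 503 = 1509
  S–H: 4 × 354 = 1416
  Σ(broken) = 2925 kJ
Bonds formed (products):
  O–H: 4 × 475 = 1900
  S=O: 4 × 540 = 2160
  Σ(formed) = 4060 kJ
ΔH = Σ(broken) − Σ(formed) = 2925 − 4060 = −1135 kJ

ΔH ≈ −1135 kJ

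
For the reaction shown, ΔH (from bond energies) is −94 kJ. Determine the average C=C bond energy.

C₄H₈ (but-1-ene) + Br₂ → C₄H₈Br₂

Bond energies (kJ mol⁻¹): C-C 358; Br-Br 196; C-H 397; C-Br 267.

D(C=C) ≈ 602 kJ/mol

Let D be the C=C bond energy.
Σ(broken) = 1×196 + 2×358 + 8×397 + 1×D = 4088 + D
Σ(formed) = 2×267 + 3×358 + 8×397 = 4784
ΔH = Σ(broken) − Σ(formed) = (4088 + D) − (4784) = −696 + D
Setting this equal to −94 kJ gives D = 602 kJ/mol.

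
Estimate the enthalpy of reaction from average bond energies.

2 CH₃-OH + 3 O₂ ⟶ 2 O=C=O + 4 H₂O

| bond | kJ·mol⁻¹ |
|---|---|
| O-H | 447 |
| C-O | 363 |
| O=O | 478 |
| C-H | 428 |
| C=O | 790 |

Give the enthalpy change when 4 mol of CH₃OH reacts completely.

ΔH = −2228 kJ

Bonds broken (reactants):
  C-H: 6 × 428 = 2568
  C-O: 2 × 363 = 726
  O-H: 2 × 447 = 894
  O=O: 3 × 478 = 1434
  Σ(broken) = 5622 kJ
Bonds formed (products):
  C=O: 4 × 790 = 3160
  O-H: 8 × 447 = 3576
  Σ(formed) = 6736 kJ
ΔH = Σ(broken) − Σ(formed) = 5622 − 6736 = −1114 kJ
For 2× the reaction as written: 2 × (−1114) = −2228 kJ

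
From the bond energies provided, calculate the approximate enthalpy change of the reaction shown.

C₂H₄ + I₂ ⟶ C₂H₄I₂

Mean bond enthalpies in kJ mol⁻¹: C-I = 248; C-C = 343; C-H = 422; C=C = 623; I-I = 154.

Bonds broken (reactants):
  C-H: 4 × 422 = 1688
  C=C: 1 × 623 = 623
  I-I: 1 × 154 = 154
  Σ(broken) = 2465 kJ
Bonds formed (products):
  C-C: 1 × 343 = 343
  C-H: 4 × 422 = 1688
  C-I: 2 × 248 = 496
  Σ(formed) = 2527 kJ
ΔH = Σ(broken) − Σ(formed) = 2465 − 2527 = −62 kJ

ΔH ≈ −62 kJ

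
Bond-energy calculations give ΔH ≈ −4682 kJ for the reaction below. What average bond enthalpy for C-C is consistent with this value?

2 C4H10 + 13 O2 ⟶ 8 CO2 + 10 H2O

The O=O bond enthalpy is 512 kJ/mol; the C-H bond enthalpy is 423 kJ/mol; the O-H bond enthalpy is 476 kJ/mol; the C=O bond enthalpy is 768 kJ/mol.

D(C-C) ≈ 335 kJ/mol

Let D be the C-C bond energy.
Σ(broken) = 6×D + 20×423 + 13×512 = 15116 + 6D
Σ(formed) = 16×768 + 20×476 = 21808
ΔH = Σ(broken) − Σ(formed) = (15116 + 6D) − (21808) = −6692 + 6D
Setting this equal to −4682 kJ gives 6D = 2010, so D = 335 kJ/mol.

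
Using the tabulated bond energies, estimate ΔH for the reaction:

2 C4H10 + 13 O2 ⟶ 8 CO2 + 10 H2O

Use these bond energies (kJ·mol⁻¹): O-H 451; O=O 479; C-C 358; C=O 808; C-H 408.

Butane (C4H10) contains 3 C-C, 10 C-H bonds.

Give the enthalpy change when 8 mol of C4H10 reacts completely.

Bonds broken (reactants):
  C-C: 6 × 358 = 2148
  C-H: 20 × 408 = 8160
  O=O: 13 × 479 = 6227
  Σ(broken) = 16535 kJ
Bonds formed (products):
  C=O: 16 × 808 = 12928
  O-H: 20 × 451 = 9020
  Σ(formed) = 21948 kJ
ΔH = Σ(broken) − Σ(formed) = 16535 − 21948 = −5413 kJ
For 4× the reaction as written: 4 × (−5413) = −21652 kJ

ΔH = −21652 kJ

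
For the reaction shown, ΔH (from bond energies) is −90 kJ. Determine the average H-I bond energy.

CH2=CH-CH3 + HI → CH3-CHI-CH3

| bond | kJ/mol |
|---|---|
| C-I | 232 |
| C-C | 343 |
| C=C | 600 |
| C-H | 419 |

D(H-I) ≈ 304 kJ/mol

Let D be the H-I bond energy.
Σ(broken) = 1×343 + 6×419 + 1×600 + 1×D = 3457 + D
Σ(formed) = 2×343 + 7×419 + 1×232 = 3851
ΔH = Σ(broken) − Σ(formed) = (3457 + D) − (3851) = −394 + D
Setting this equal to −90 kJ gives D = 304 kJ/mol.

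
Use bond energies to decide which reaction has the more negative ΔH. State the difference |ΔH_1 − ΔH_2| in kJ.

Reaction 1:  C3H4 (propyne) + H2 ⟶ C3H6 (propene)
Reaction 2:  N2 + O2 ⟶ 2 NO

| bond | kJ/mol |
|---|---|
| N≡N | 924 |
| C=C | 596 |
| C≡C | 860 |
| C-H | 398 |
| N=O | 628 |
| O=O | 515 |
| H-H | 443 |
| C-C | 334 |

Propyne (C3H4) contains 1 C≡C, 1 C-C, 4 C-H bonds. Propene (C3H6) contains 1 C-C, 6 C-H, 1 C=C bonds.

Reaction 1, by 272 kJ

Reaction 1:
  Bonds broken (reactants):
    C≡C: 1 × 860 = 860
    C-C: 1 × 334 = 334
    C-H: 4 × 398 = 1592
    H-H: 1 × 443 = 443
    Σ(broken) = 3229 kJ
  Bonds formed (products):
    C-C: 1 × 334 = 334
    C-H: 6 × 398 = 2388
    C=C: 1 × 596 = 596
    Σ(formed) = 3318 kJ
  ΔH_1 = 3229 − 3318 = −89 kJ
Reaction 2:
  Bonds broken (reactants):
    N≡N: 1 × 924 = 924
    O=O: 1 × 515 = 515
    Σ(broken) = 1439 kJ
  Bonds formed (products):
    N=O: 2 × 628 = 1256
    Σ(formed) = 1256 kJ
  ΔH_2 = 1439 − 1256 = +183 kJ
ΔH_1 − ΔH_2 = −272 kJ, so reaction 1 has the more negative ΔH; |ΔH_1 − ΔH_2| = 272 kJ.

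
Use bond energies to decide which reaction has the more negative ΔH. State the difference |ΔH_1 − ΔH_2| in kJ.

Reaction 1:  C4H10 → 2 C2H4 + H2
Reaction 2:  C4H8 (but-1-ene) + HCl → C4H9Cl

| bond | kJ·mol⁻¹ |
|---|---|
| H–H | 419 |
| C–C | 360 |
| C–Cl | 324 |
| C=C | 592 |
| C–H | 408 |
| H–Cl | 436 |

Reaction 2, by 357 kJ

Reaction 1:
  Bonds broken (reactants):
    C–C: 3 × 360 = 1080
    C–H: 10 × 408 = 4080
    Σ(broken) = 5160 kJ
  Bonds formed (products):
    C–H: 8 × 408 = 3264
    C=C: 2 × 592 = 1184
    H–H: 1 × 419 = 419
    Σ(formed) = 4867 kJ
  ΔH_1 = 5160 − 4867 = +293 kJ
Reaction 2:
  Bonds broken (reactants):
    C–C: 2 × 360 = 720
    C–H: 8 × 408 = 3264
    C=C: 1 × 592 = 592
    H–Cl: 1 × 436 = 436
    Σ(broken) = 5012 kJ
  Bonds formed (products):
    C–C: 3 × 360 = 1080
    C–Cl: 1 × 324 = 324
    C–H: 9 × 408 = 3672
    Σ(formed) = 5076 kJ
  ΔH_2 = 5012 − 5076 = −64 kJ
ΔH_1 − ΔH_2 = +357 kJ, so reaction 2 has the more negative ΔH; |ΔH_1 − ΔH_2| = 357 kJ.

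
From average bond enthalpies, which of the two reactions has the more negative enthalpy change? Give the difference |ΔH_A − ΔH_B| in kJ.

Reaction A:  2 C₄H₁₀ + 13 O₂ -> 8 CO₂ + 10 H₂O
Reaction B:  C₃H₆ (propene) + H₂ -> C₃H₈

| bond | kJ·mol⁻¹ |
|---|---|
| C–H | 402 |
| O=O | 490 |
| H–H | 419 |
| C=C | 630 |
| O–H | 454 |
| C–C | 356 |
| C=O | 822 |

Reaction A, by 5575 kJ

Reaction A:
  Bonds broken (reactants):
    C–C: 6 × 356 = 2136
    C–H: 20 × 402 = 8040
    O=O: 13 × 490 = 6370
    Σ(broken) = 16546 kJ
  Bonds formed (products):
    C=O: 16 × 822 = 13152
    O–H: 20 × 454 = 9080
    Σ(formed) = 22232 kJ
  ΔH_A = 16546 − 22232 = −5686 kJ
Reaction B:
  Bonds broken (reactants):
    C–C: 1 × 356 = 356
    C–H: 6 × 402 = 2412
    C=C: 1 × 630 = 630
    H–H: 1 × 419 = 419
    Σ(broken) = 3817 kJ
  Bonds formed (products):
    C–C: 2 × 356 = 712
    C–H: 8 × 402 = 3216
    Σ(formed) = 3928 kJ
  ΔH_B = 3817 − 3928 = −111 kJ
ΔH_A − ΔH_B = −5575 kJ, so reaction A has the more negative ΔH; |ΔH_A − ΔH_B| = 5575 kJ.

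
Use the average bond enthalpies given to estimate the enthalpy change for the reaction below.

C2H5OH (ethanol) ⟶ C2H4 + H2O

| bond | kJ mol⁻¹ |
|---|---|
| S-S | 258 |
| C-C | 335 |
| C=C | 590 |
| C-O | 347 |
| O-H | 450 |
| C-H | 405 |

ΔH ≈ +47 kJ

Bonds broken (reactants):
  C-C: 1 × 335 = 335
  C-H: 5 × 405 = 2025
  C-O: 1 × 347 = 347
  O-H: 1 × 450 = 450
  Σ(broken) = 3157 kJ
Bonds formed (products):
  C-H: 4 × 405 = 1620
  C=C: 1 × 590 = 590
  O-H: 2 × 450 = 900
  Σ(formed) = 3110 kJ
ΔH = Σ(broken) − Σ(formed) = 3157 − 3110 = +47 kJ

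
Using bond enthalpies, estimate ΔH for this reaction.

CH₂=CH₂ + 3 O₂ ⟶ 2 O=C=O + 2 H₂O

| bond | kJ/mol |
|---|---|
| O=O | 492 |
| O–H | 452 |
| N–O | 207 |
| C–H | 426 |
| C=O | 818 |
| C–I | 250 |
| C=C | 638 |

Bonds broken (reactants):
  C–H: 4 × 426 = 1704
  C=C: 1 × 638 = 638
  O=O: 3 × 492 = 1476
  Σ(broken) = 3818 kJ
Bonds formed (products):
  C=O: 4 × 818 = 3272
  O–H: 4 × 452 = 1808
  Σ(formed) = 5080 kJ
ΔH = Σ(broken) − Σ(formed) = 3818 − 5080 = −1262 kJ

ΔH ≈ −1262 kJ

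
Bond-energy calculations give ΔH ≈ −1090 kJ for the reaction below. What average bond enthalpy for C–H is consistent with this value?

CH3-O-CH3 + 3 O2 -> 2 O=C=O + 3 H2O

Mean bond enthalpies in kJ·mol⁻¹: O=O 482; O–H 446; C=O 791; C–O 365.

Let D be the C–H bond energy.
Σ(broken) = 6×D + 2×365 + 3×482 = 2176 + 6D
Σ(formed) = 4×791 + 6×446 = 5840
ΔH = Σ(broken) − Σ(formed) = (2176 + 6D) − (5840) = −3664 + 6D
Setting this equal to −1090 kJ gives 6D = 2574, so D = 429 kJ/mol.

D(C–H) ≈ 429 kJ/mol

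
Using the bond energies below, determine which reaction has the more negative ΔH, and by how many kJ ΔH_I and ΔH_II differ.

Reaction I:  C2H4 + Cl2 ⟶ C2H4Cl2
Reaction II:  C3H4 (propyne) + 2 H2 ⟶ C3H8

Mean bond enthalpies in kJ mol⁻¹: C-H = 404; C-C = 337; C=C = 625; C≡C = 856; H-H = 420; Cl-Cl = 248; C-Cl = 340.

Reaction I:
  Bonds broken (reactants):
    C-H: 4 × 404 = 1616
    C=C: 1 × 625 = 625
    Cl-Cl: 1 × 248 = 248
    Σ(broken) = 2489 kJ
  Bonds formed (products):
    C-C: 1 × 337 = 337
    C-Cl: 2 × 340 = 680
    C-H: 4 × 404 = 1616
    Σ(formed) = 2633 kJ
  ΔH_I = 2489 − 2633 = −144 kJ
Reaction II:
  Bonds broken (reactants):
    C≡C: 1 × 856 = 856
    C-C: 1 × 337 = 337
    C-H: 4 × 404 = 1616
    H-H: 2 × 420 = 840
    Σ(broken) = 3649 kJ
  Bonds formed (products):
    C-C: 2 × 337 = 674
    C-H: 8 × 404 = 3232
    Σ(formed) = 3906 kJ
  ΔH_II = 3649 − 3906 = −257 kJ
ΔH_I − ΔH_II = +113 kJ, so reaction II has the more negative ΔH; |ΔH_I − ΔH_II| = 113 kJ.

Reaction II, by 113 kJ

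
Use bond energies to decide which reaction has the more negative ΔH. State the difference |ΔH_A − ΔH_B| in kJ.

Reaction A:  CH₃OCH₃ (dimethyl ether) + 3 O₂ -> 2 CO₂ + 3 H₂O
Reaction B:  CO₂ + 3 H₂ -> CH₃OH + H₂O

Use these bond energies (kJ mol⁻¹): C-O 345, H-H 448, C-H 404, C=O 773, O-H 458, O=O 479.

Reaction A, by 1248 kJ

Reaction A:
  Bonds broken (reactants):
    C-H: 6 × 404 = 2424
    C-O: 2 × 345 = 690
    O=O: 3 × 479 = 1437
    Σ(broken) = 4551 kJ
  Bonds formed (products):
    C=O: 4 × 773 = 3092
    O-H: 6 × 458 = 2748
    Σ(formed) = 5840 kJ
  ΔH_A = 4551 − 5840 = −1289 kJ
Reaction B:
  Bonds broken (reactants):
    C=O: 2 × 773 = 1546
    H-H: 3 × 448 = 1344
    Σ(broken) = 2890 kJ
  Bonds formed (products):
    C-H: 3 × 404 = 1212
    C-O: 1 × 345 = 345
    O-H: 3 × 458 = 1374
    Σ(formed) = 2931 kJ
  ΔH_B = 2890 − 2931 = −41 kJ
ΔH_A − ΔH_B = −1248 kJ, so reaction A has the more negative ΔH; |ΔH_A − ΔH_B| = 1248 kJ.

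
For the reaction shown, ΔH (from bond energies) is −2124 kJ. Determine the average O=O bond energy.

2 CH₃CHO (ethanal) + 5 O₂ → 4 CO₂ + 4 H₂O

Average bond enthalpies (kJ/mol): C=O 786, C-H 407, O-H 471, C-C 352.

D(O=O) ≈ 480 kJ/mol

Let D be the O=O bond energy.
Σ(broken) = 2×352 + 8×407 + 2×786 + 5×D = 5532 + 5D
Σ(formed) = 8×786 + 8×471 = 10056
ΔH = Σ(broken) − Σ(formed) = (5532 + 5D) − (10056) = −4524 + 5D
Setting this equal to −2124 kJ gives 5D = 2400, so D = 480 kJ/mol.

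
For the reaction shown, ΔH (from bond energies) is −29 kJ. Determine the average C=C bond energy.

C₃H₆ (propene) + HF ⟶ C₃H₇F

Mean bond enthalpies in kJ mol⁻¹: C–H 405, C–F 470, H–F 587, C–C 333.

D(C=C) ≈ 592 kJ/mol

Let D be the C=C bond energy.
Σ(broken) = 1×333 + 6×405 + 1×D + 1×587 = 3350 + D
Σ(formed) = 2×333 + 1×470 + 7×405 = 3971
ΔH = Σ(broken) − Σ(formed) = (3350 + D) − (3971) = −621 + D
Setting this equal to −29 kJ gives D = 592 kJ/mol.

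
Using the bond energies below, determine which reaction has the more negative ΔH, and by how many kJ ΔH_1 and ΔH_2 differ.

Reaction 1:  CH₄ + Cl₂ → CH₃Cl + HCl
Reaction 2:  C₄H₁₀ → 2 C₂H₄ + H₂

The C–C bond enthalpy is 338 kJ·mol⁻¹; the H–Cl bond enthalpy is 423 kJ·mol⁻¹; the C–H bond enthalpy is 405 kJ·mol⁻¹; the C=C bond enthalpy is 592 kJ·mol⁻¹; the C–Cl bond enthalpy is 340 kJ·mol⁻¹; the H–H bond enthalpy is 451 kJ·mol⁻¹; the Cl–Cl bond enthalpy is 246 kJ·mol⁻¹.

Reaction 1:
  Bonds broken (reactants):
    C–H: 4 × 405 = 1620
    Cl–Cl: 1 × 246 = 246
    Σ(broken) = 1866 kJ
  Bonds formed (products):
    C–Cl: 1 × 340 = 340
    C–H: 3 × 405 = 1215
    H–Cl: 1 × 423 = 423
    Σ(formed) = 1978 kJ
  ΔH_1 = 1866 − 1978 = −112 kJ
Reaction 2:
  Bonds broken (reactants):
    C–C: 3 × 338 = 1014
    C–H: 10 × 405 = 4050
    Σ(broken) = 5064 kJ
  Bonds formed (products):
    C–H: 8 × 405 = 3240
    C=C: 2 × 592 = 1184
    H–H: 1 × 451 = 451
    Σ(formed) = 4875 kJ
  ΔH_2 = 5064 − 4875 = +189 kJ
ΔH_1 − ΔH_2 = −301 kJ, so reaction 1 has the more negative ΔH; |ΔH_1 − ΔH_2| = 301 kJ.

Reaction 1, by 301 kJ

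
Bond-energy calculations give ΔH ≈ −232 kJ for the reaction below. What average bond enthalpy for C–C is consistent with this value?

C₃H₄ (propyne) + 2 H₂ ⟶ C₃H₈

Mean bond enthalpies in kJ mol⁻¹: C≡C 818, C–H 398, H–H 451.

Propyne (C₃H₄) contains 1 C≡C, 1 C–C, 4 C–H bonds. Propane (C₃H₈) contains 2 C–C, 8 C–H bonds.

D(C–C) ≈ 360 kJ/mol

Let D be the C–C bond energy.
Σ(broken) = 1×818 + 1×D + 4×398 + 2×451 = 3312 + D
Σ(formed) = 2×D + 8×398 = 3184 + 2D
ΔH = Σ(broken) − Σ(formed) = (3312 + D) − (3184 + 2D) = +128 − D
Setting this equal to −232 kJ gives D = 360 kJ/mol.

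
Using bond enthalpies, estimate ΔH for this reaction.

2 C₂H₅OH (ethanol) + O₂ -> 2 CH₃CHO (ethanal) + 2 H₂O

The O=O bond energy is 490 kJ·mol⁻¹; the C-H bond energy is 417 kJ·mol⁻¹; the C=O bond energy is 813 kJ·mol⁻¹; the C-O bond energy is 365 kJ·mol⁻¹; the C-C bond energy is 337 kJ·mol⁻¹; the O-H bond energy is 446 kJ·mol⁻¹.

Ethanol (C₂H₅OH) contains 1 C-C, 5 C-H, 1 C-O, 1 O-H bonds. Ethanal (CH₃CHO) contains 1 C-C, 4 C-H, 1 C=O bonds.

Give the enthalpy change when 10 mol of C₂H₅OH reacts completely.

ΔH = −2320 kJ

Bonds broken (reactants):
  C-C: 2 × 337 = 674
  C-H: 10 × 417 = 4170
  C-O: 2 × 365 = 730
  O-H: 2 × 446 = 892
  O=O: 1 × 490 = 490
  Σ(broken) = 6956 kJ
Bonds formed (products):
  C-C: 2 × 337 = 674
  C-H: 8 × 417 = 3336
  C=O: 2 × 813 = 1626
  O-H: 4 × 446 = 1784
  Σ(formed) = 7420 kJ
ΔH = Σ(broken) − Σ(formed) = 6956 − 7420 = −464 kJ
For 5× the reaction as written: 5 × (−464) = −2320 kJ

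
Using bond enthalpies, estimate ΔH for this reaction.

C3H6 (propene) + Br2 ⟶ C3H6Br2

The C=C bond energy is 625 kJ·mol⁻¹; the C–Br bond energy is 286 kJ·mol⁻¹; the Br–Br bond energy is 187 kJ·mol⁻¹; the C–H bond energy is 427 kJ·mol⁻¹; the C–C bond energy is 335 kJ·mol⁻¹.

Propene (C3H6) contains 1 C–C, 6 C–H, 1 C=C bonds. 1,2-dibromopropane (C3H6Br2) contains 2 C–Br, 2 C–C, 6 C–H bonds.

ΔH ≈ −95 kJ

Bonds broken (reactants):
  Br–Br: 1 × 187 = 187
  C–C: 1 × 335 = 335
  C–H: 6 × 427 = 2562
  C=C: 1 × 625 = 625
  Σ(broken) = 3709 kJ
Bonds formed (products):
  C–Br: 2 × 286 = 572
  C–C: 2 × 335 = 670
  C–H: 6 × 427 = 2562
  Σ(formed) = 3804 kJ
ΔH = Σ(broken) − Σ(formed) = 3709 − 3804 = −95 kJ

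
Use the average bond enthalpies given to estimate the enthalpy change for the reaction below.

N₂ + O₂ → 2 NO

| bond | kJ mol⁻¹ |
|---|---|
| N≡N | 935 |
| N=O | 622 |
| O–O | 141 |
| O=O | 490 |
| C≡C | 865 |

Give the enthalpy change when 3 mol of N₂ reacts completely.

ΔH = +543 kJ

Bonds broken (reactants):
  N≡N: 1 × 935 = 935
  O=O: 1 × 490 = 490
  Σ(broken) = 1425 kJ
Bonds formed (products):
  N=O: 2 × 622 = 1244
  Σ(formed) = 1244 kJ
ΔH = Σ(broken) − Σ(formed) = 1425 − 1244 = +181 kJ
For 3× the reaction as written: 3 × (+181) = +543 kJ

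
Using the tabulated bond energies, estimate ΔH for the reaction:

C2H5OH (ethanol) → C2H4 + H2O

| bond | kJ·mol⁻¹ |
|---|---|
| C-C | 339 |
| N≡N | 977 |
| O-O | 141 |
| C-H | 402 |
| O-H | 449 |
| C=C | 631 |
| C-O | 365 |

ΔH ≈ +26 kJ

Bonds broken (reactants):
  C-C: 1 × 339 = 339
  C-H: 5 × 402 = 2010
  C-O: 1 × 365 = 365
  O-H: 1 × 449 = 449
  Σ(broken) = 3163 kJ
Bonds formed (products):
  C-H: 4 × 402 = 1608
  C=C: 1 × 631 = 631
  O-H: 2 × 449 = 898
  Σ(formed) = 3137 kJ
ΔH = Σ(broken) − Σ(formed) = 3163 − 3137 = +26 kJ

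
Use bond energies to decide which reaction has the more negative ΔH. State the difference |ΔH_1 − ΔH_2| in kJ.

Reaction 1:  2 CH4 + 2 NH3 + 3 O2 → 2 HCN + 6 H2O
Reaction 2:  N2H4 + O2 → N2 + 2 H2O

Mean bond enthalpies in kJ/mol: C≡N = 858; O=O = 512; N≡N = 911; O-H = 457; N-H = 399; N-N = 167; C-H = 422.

Reaction 1:
  Bonds broken (reactants):
    C-H: 8 × 422 = 3376
    N-H: 6 × 399 = 2394
    O=O: 3 × 512 = 1536
    Σ(broken) = 7306 kJ
  Bonds formed (products):
    C≡N: 2 × 858 = 1716
    C-H: 2 × 422 = 844
    O-H: 12 × 457 = 5484
    Σ(formed) = 8044 kJ
  ΔH_1 = 7306 − 8044 = −738 kJ
Reaction 2:
  Bonds broken (reactants):
    N-H: 4 × 399 = 1596
    N-N: 1 × 167 = 167
    O=O: 1 × 512 = 512
    Σ(broken) = 2275 kJ
  Bonds formed (products):
    N≡N: 1 × 911 = 911
    O-H: 4 × 457 = 1828
    Σ(formed) = 2739 kJ
  ΔH_2 = 2275 − 2739 = −464 kJ
ΔH_1 − ΔH_2 = −274 kJ, so reaction 1 has the more negative ΔH; |ΔH_1 − ΔH_2| = 274 kJ.

Reaction 1, by 274 kJ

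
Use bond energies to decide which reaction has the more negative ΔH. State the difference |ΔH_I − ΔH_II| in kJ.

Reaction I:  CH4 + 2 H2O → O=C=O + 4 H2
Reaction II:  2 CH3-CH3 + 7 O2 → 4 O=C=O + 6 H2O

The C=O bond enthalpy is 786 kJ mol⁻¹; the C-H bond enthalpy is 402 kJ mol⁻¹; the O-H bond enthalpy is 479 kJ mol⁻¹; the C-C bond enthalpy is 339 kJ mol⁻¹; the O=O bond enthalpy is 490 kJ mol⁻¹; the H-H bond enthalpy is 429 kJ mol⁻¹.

Reaction II, by 3340 kJ

Reaction I:
  Bonds broken (reactants):
    C-H: 4 × 402 = 1608
    O-H: 4 × 479 = 1916
    Σ(broken) = 3524 kJ
  Bonds formed (products):
    C=O: 2 × 786 = 1572
    H-H: 4 × 429 = 1716
    Σ(formed) = 3288 kJ
  ΔH_I = 3524 − 3288 = +236 kJ
Reaction II:
  Bonds broken (reactants):
    C-C: 2 × 339 = 678
    C-H: 12 × 402 = 4824
    O=O: 7 × 490 = 3430
    Σ(broken) = 8932 kJ
  Bonds formed (products):
    C=O: 8 × 786 = 6288
    O-H: 12 × 479 = 5748
    Σ(formed) = 12036 kJ
  ΔH_II = 8932 − 12036 = −3104 kJ
ΔH_I − ΔH_II = +3340 kJ, so reaction II has the more negative ΔH; |ΔH_I − ΔH_II| = 3340 kJ.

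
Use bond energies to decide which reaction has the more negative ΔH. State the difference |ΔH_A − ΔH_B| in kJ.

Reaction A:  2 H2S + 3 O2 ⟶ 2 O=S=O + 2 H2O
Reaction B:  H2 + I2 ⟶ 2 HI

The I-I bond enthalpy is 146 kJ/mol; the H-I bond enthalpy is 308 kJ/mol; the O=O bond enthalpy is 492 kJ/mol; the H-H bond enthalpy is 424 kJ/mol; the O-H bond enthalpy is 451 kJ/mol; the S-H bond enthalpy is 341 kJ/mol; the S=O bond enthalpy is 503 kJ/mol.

Reaction A, by 930 kJ

Reaction A:
  Bonds broken (reactants):
    O=O: 3 × 492 = 1476
    S-H: 4 × 341 = 1364
    Σ(broken) = 2840 kJ
  Bonds formed (products):
    O-H: 4 × 451 = 1804
    S=O: 4 × 503 = 2012
    Σ(formed) = 3816 kJ
  ΔH_A = 2840 − 3816 = −976 kJ
Reaction B:
  Bonds broken (reactants):
    H-H: 1 × 424 = 424
    I-I: 1 × 146 = 146
    Σ(broken) = 570 kJ
  Bonds formed (products):
    H-I: 2 × 308 = 616
    Σ(formed) = 616 kJ
  ΔH_B = 570 − 616 = −46 kJ
ΔH_A − ΔH_B = −930 kJ, so reaction A has the more negative ΔH; |ΔH_A − ΔH_B| = 930 kJ.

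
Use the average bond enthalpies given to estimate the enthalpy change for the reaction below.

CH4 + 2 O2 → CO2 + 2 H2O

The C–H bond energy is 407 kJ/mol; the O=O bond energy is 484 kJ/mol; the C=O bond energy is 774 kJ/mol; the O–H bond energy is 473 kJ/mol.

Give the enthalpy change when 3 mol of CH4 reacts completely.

Bonds broken (reactants):
  C–H: 4 × 407 = 1628
  O=O: 2 × 484 = 968
  Σ(broken) = 2596 kJ
Bonds formed (products):
  C=O: 2 × 774 = 1548
  O–H: 4 × 473 = 1892
  Σ(formed) = 3440 kJ
ΔH = Σ(broken) − Σ(formed) = 2596 − 3440 = −844 kJ
For 3× the reaction as written: 3 × (−844) = −2532 kJ

ΔH = −2532 kJ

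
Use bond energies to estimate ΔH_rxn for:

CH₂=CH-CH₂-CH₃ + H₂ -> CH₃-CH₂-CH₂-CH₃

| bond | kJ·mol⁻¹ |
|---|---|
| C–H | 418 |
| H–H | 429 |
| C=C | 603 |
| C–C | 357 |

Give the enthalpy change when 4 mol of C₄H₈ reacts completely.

Bonds broken (reactants):
  C–C: 2 × 357 = 714
  C–H: 8 × 418 = 3344
  C=C: 1 × 603 = 603
  H–H: 1 × 429 = 429
  Σ(broken) = 5090 kJ
Bonds formed (products):
  C–C: 3 × 357 = 1071
  C–H: 10 × 418 = 4180
  Σ(formed) = 5251 kJ
ΔH = Σ(broken) − Σ(formed) = 5090 − 5251 = −161 kJ
For 4× the reaction as written: 4 × (−161) = −644 kJ

ΔH = −644 kJ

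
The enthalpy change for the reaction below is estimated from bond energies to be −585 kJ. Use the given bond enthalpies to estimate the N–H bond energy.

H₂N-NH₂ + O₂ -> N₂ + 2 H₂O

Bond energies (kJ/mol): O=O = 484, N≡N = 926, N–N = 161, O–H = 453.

Let D be the N–H bond energy.
Σ(broken) = 4×D + 1×161 + 1×484 = 645 + 4D
Σ(formed) = 1×926 + 4×453 = 2738
ΔH = Σ(broken) − Σ(formed) = (645 + 4D) − (2738) = −2093 + 4D
Setting this equal to −585 kJ gives 4D = 1508, so D = 377 kJ/mol.

D(N–H) ≈ 377 kJ/mol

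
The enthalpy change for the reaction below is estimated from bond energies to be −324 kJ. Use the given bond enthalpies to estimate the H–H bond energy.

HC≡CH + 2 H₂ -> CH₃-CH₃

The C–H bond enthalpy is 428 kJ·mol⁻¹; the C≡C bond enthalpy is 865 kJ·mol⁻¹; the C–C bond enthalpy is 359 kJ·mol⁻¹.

D(H–H) ≈ 441 kJ/mol

Let D be the H–H bond energy.
Σ(broken) = 1×865 + 2×428 + 2×D = 1721 + 2D
Σ(formed) = 1×359 + 6×428 = 2927
ΔH = Σ(broken) − Σ(formed) = (1721 + 2D) − (2927) = −1206 + 2D
Setting this equal to −324 kJ gives 2D = 882, so D = 441 kJ/mol.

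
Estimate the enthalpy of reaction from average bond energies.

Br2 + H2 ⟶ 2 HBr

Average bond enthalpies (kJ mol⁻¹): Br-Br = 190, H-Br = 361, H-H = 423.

Bonds broken (reactants):
  Br-Br: 1 × 190 = 190
  H-H: 1 × 423 = 423
  Σ(broken) = 613 kJ
Bonds formed (products):
  H-Br: 2 × 361 = 722
  Σ(formed) = 722 kJ
ΔH = Σ(broken) − Σ(formed) = 613 − 722 = −109 kJ

ΔH ≈ −109 kJ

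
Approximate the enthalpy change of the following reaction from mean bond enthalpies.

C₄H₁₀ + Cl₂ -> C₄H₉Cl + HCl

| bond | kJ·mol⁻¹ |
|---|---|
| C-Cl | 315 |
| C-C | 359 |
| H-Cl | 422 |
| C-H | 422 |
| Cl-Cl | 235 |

ΔH ≈ −80 kJ

Bonds broken (reactants):
  C-C: 3 × 359 = 1077
  C-H: 10 × 422 = 4220
  Cl-Cl: 1 × 235 = 235
  Σ(broken) = 5532 kJ
Bonds formed (products):
  C-C: 3 × 359 = 1077
  C-Cl: 1 × 315 = 315
  C-H: 9 × 422 = 3798
  H-Cl: 1 × 422 = 422
  Σ(formed) = 5612 kJ
ΔH = Σ(broken) − Σ(formed) = 5532 − 5612 = −80 kJ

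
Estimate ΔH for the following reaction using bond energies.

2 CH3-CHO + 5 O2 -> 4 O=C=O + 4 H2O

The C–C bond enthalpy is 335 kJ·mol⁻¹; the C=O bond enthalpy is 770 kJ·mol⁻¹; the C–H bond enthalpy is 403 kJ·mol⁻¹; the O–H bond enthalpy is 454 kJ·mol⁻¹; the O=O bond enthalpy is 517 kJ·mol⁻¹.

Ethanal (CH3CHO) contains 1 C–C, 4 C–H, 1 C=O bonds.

Bonds broken (reactants):
  C–C: 2 × 335 = 670
  C–H: 8 × 403 = 3224
  C=O: 2 × 770 = 1540
  O=O: 5 × 517 = 2585
  Σ(broken) = 8019 kJ
Bonds formed (products):
  C=O: 8 × 770 = 6160
  O–H: 8 × 454 = 3632
  Σ(formed) = 9792 kJ
ΔH = Σ(broken) − Σ(formed) = 8019 − 9792 = −1773 kJ

ΔH ≈ −1773 kJ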